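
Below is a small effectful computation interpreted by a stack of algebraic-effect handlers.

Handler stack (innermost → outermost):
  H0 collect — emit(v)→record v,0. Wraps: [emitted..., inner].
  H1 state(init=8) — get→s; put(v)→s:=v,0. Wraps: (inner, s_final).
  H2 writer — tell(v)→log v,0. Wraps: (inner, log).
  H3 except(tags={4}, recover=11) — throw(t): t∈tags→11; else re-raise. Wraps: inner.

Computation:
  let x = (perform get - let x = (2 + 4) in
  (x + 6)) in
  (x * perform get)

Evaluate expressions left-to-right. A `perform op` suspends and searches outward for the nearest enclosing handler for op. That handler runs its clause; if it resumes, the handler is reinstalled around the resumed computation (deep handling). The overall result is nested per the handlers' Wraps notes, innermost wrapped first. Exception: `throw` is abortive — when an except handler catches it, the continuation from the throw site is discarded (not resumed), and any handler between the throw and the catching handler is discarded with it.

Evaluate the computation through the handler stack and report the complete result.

Evaluation trace:
get @ H1 ⇒ 8
get @ H1 ⇒ 8
H0 returns [-32]
H1 returns ([-32], 8)
H2 returns (([-32], 8), ())
H3 returns (([-32], 8), ())
= (([-32], 8), ())

Answer: (([-32], 8), ())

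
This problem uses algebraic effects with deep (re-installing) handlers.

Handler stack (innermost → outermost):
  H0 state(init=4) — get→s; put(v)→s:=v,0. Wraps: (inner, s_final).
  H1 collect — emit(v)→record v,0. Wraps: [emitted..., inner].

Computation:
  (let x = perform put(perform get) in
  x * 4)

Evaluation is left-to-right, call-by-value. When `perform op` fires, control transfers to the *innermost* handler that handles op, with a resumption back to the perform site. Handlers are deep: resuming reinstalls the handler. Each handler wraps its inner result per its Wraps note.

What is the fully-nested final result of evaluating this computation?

Answer: [(0, 4)]

Working:
get @ H0 ⇒ 4
put(4) @ H0 ⇒ s:=4
H0 returns (0, 4)
H1 returns [(0, 4)]
= [(0, 4)]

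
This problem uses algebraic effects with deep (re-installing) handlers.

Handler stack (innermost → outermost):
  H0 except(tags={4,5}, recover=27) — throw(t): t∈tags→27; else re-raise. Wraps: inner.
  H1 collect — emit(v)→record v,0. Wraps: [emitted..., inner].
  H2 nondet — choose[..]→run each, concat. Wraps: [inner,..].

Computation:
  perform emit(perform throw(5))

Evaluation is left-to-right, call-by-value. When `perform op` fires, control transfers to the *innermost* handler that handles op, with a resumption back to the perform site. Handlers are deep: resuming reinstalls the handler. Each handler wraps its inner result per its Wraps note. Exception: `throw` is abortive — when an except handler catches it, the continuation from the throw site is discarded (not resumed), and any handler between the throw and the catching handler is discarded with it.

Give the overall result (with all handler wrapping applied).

Answer: [[27]]

Evaluation trace:
throw(5) @ H0 caught ⇒ 27
H1 returns [27]
H2 returns [[27]]
= [[27]]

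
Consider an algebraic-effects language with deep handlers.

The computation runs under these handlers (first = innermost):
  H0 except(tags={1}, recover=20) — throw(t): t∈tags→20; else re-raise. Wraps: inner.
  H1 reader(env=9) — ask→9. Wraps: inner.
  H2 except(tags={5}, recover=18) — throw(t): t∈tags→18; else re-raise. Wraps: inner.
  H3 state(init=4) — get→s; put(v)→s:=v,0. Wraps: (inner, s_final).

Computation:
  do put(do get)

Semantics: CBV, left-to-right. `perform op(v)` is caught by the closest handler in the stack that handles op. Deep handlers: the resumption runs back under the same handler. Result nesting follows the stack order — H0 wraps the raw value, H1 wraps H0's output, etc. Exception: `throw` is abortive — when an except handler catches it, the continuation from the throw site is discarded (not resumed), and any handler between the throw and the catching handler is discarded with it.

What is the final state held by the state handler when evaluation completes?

Answer: 4

Working:
get @ H3 ⇒ 4
put(4) @ H3 ⇒ s:=4
H0 returns 0
H1 returns 0
H2 returns 0
H3 returns (0, 4)
= (0, 4)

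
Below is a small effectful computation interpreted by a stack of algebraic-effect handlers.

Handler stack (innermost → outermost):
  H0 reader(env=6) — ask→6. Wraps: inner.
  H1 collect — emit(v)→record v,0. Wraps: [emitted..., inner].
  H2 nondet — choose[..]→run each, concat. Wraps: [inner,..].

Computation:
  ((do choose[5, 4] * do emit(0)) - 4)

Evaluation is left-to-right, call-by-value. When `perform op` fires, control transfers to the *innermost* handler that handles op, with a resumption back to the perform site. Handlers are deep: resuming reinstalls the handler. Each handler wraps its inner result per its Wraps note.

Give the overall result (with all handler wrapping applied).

Answer: [[0, -4], [0, -4]]

Evaluation trace:
choose[5, 4] @ H2
  branch[0] choose=5:
    emit(0) @ H1 ⇒ out+=0
    H0 returns -4
    H1 returns [0, -4]
    H2 returns [[0, -4]]
  branch[1] choose=4:
    emit(0) @ H1 ⇒ out+=0
    H0 returns -4
    H1 returns [0, -4]
    H2 returns [[0, -4]]
= [[0, -4], [0, -4]]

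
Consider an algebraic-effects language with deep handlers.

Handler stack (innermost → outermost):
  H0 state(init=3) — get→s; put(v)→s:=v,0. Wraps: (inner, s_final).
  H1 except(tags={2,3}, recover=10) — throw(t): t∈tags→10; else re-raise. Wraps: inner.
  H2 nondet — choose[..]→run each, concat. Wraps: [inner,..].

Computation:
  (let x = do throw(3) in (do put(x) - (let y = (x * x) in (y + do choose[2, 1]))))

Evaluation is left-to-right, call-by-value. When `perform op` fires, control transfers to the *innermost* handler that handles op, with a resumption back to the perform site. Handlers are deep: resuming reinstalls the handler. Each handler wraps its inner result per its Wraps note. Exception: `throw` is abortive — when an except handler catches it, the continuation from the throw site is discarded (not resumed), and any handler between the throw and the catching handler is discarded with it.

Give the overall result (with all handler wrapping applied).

Answer: [10]

Evaluation trace:
throw(3) @ H1 caught ⇒ 10
H2 returns [10]
= [10]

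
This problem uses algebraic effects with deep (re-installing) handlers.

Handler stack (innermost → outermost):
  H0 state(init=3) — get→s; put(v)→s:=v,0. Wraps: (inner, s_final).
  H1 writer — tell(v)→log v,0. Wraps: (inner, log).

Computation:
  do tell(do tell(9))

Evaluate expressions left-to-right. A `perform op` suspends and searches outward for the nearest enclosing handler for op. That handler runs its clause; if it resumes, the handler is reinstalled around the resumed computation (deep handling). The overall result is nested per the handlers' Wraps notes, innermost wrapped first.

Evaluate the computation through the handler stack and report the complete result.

Answer: ((0, 3), (9, 0))

Step-by-step:
tell(9) @ H1 ⇒ log+=9
tell(0) @ H1 ⇒ log+=0
H0 returns (0, 3)
H1 returns ((0, 3), (9, 0))
= ((0, 3), (9, 0))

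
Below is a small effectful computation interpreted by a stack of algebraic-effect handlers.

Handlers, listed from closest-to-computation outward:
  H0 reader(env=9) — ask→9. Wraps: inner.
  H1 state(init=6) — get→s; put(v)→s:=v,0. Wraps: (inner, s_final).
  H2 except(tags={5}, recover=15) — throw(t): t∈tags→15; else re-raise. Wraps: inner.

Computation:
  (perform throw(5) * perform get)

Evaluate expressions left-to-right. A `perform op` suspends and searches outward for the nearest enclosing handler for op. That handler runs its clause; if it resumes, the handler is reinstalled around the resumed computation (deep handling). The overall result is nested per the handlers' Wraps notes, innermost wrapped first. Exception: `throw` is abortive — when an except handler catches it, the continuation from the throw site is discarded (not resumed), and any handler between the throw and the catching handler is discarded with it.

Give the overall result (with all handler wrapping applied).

Answer: 15

Working:
throw(5) @ H2 caught ⇒ 15
= 15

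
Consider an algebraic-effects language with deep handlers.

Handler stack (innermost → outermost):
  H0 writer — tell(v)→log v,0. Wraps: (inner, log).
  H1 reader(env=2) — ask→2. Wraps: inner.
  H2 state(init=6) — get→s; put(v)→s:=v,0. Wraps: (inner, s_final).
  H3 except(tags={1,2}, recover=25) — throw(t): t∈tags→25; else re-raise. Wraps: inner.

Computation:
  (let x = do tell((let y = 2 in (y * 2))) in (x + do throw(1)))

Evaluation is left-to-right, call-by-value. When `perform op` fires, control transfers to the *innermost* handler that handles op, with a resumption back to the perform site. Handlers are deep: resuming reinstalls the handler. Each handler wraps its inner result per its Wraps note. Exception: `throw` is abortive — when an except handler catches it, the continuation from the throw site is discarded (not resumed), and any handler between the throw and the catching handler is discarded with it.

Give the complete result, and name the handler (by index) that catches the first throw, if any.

Step-by-step:
tell(4) @ H0 ⇒ log+=4
throw(1) @ H3 caught ⇒ 25
= 25

Answer: 25 ; first throw caught by: H3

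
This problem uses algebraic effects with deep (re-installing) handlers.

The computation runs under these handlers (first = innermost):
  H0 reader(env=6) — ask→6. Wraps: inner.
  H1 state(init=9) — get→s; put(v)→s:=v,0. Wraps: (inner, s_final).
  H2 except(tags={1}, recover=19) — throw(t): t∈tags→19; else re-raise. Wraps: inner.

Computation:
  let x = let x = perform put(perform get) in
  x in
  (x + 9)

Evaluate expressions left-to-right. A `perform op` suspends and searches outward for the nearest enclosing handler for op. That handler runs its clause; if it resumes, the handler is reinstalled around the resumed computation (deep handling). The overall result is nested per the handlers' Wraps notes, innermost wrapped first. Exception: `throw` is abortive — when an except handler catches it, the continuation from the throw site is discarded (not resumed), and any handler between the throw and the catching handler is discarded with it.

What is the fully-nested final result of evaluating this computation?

Answer: (9, 9)

Evaluation trace:
get @ H1 ⇒ 9
put(9) @ H1 ⇒ s:=9
H0 returns 9
H1 returns (9, 9)
H2 returns (9, 9)
= (9, 9)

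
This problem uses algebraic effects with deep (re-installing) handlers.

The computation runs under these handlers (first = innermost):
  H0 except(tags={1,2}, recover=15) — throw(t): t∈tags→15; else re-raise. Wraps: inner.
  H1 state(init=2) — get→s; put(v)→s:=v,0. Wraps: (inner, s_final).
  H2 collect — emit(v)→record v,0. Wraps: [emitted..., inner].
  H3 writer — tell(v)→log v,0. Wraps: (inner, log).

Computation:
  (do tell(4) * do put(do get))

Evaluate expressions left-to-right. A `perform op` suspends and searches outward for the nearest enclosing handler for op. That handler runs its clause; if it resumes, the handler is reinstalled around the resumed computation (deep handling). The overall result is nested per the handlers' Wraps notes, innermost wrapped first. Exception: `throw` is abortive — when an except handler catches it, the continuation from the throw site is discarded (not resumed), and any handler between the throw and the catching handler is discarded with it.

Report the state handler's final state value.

Evaluation trace:
tell(4) @ H3 ⇒ log+=4
get @ H1 ⇒ 2
put(2) @ H1 ⇒ s:=2
H0 returns 0
H1 returns (0, 2)
H2 returns [(0, 2)]
H3 returns ([(0, 2)], (4))
= ([(0, 2)], (4))

Answer: 2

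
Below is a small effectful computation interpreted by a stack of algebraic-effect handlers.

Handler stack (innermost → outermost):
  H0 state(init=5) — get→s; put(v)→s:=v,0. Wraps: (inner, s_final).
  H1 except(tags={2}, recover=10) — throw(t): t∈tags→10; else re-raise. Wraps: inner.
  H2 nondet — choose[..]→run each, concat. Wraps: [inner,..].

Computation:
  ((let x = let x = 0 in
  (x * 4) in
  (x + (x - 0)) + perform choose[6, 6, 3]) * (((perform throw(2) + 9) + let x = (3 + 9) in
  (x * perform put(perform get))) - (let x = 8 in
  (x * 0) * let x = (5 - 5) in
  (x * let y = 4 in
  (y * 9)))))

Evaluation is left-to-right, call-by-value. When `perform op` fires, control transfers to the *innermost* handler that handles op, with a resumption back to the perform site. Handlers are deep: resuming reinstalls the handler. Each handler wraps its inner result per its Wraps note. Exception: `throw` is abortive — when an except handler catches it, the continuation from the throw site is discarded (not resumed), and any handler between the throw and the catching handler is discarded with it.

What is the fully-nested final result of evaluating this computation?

Answer: [10, 10, 10]

Step-by-step:
choose[6, 6, 3] @ H2
  branch[0] choose=6:
    throw(2) @ H1 caught ⇒ 10
    H2 returns [10]
  branch[1] choose=6:
    throw(2) @ H1 caught ⇒ 10
    H2 returns [10]
  branch[2] choose=3:
    throw(2) @ H1 caught ⇒ 10
    H2 returns [10]
= [10, 10, 10]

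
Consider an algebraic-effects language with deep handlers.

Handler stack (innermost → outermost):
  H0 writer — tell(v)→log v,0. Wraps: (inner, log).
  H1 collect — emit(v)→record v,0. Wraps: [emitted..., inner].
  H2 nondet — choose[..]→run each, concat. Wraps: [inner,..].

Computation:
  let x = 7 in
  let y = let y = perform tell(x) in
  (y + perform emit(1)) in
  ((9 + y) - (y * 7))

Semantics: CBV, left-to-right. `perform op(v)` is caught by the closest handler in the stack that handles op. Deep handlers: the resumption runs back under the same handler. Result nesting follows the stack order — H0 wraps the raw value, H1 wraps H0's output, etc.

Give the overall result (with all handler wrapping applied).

Answer: [[1, (9, (7))]]

Step-by-step:
tell(7) @ H0 ⇒ log+=7
emit(1) @ H1 ⇒ out+=1
H0 returns (9, (7))
H1 returns [1, (9, (7))]
H2 returns [[1, (9, (7))]]
= [[1, (9, (7))]]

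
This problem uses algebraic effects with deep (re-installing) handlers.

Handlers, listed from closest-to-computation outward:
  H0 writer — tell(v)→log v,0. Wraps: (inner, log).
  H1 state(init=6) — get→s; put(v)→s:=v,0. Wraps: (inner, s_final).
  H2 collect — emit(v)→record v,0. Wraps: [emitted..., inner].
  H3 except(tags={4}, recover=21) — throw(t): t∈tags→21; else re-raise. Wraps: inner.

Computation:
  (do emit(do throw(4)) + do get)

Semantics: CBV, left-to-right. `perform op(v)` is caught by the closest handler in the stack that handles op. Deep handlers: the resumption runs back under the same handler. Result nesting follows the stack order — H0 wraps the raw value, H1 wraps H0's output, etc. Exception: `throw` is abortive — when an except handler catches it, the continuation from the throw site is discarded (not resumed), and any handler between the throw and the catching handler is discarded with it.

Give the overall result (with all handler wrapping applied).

Answer: 21

Working:
throw(4) @ H3 caught ⇒ 21
= 21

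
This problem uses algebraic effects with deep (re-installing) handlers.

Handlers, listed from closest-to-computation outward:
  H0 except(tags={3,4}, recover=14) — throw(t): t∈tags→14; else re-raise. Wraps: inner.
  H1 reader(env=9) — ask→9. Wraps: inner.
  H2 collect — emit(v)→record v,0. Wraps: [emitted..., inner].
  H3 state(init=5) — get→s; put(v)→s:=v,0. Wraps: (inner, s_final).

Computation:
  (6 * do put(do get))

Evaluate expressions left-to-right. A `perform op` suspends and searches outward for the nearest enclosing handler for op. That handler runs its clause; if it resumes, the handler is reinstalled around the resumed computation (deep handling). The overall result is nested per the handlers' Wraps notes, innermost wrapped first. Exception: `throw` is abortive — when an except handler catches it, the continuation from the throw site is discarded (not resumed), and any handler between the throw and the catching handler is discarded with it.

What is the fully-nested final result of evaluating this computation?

Step-by-step:
get @ H3 ⇒ 5
put(5) @ H3 ⇒ s:=5
H0 returns 0
H1 returns 0
H2 returns [0]
H3 returns ([0], 5)
= ([0], 5)

Answer: ([0], 5)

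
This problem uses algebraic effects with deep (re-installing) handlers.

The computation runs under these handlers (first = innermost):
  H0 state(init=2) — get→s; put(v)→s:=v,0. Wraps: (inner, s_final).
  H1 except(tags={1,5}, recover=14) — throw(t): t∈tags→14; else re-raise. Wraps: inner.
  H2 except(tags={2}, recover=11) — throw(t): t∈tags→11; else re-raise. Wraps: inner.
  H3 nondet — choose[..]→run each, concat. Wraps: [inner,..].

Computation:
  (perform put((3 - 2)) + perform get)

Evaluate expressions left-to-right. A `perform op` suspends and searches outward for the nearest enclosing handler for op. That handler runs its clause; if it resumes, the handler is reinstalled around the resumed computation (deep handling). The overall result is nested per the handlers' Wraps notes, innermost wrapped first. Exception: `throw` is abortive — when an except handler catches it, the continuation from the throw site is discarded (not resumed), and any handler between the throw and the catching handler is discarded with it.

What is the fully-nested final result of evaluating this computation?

Working:
put(1) @ H0 ⇒ s:=1
get @ H0 ⇒ 1
H0 returns (1, 1)
H1 returns (1, 1)
H2 returns (1, 1)
H3 returns [(1, 1)]
= [(1, 1)]

Answer: [(1, 1)]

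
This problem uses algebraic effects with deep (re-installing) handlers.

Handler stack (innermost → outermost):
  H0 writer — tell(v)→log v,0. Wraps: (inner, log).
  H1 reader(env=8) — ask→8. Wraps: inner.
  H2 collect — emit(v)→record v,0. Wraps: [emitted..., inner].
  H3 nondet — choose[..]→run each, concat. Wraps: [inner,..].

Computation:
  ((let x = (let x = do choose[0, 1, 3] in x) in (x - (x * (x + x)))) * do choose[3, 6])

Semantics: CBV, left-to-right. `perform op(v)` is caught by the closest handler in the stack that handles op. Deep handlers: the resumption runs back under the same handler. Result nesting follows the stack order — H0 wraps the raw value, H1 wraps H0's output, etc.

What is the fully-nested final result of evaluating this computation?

Answer: [[(0, ())], [(0, ())], [(-3, ())], [(-6, ())], [(-45, ())], [(-90, ())]]

Working:
choose[0, 1, 3] @ H3
  branch[0] choose=0:
    choose[3, 6] @ H3
      branch[0] choose=3:
        H0 returns (0, ())
        H1 returns (0, ())
        H2 returns [(0, ())]
        H3 returns [[(0, ())]]
      branch[1] choose=6:
        H0 returns (0, ())
        H1 returns (0, ())
        H2 returns [(0, ())]
        H3 returns [[(0, ())]]
  branch[1] choose=1:
    choose[3, 6] @ H3
      branch[0] choose=3:
        H0 returns (-3, ())
        H1 returns (-3, ())
        H2 returns [(-3, ())]
        H3 returns [[(-3, ())]]
      branch[1] choose=6:
        H0 returns (-6, ())
        H1 returns (-6, ())
        H2 returns [(-6, ())]
        H3 returns [[(-6, ())]]
  branch[2] choose=3:
    choose[3, 6] @ H3
      branch[0] choose=3:
        H0 returns (-45, ())
        H1 returns (-45, ())
        H2 returns [(-45, ())]
        H3 returns [[(-45, ())]]
      branch[1] choose=6:
        H0 returns (-90, ())
        H1 returns (-90, ())
        H2 returns [(-90, ())]
        H3 returns [[(-90, ())]]
= [[(0, ())], [(0, ())], [(-3, ())], [(-6, ())], [(-45, ())], [(-90, ())]]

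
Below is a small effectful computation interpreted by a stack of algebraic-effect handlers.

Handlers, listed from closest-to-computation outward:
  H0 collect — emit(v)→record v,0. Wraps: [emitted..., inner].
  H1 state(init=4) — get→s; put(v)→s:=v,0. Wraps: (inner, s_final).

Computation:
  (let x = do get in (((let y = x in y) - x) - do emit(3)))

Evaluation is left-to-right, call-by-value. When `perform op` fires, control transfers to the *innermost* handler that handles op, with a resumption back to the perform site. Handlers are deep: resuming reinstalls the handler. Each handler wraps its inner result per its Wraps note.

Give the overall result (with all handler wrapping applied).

Answer: ([3, 0], 4)

Step-by-step:
get @ H1 ⇒ 4
emit(3) @ H0 ⇒ out+=3
H0 returns [3, 0]
H1 returns ([3, 0], 4)
= ([3, 0], 4)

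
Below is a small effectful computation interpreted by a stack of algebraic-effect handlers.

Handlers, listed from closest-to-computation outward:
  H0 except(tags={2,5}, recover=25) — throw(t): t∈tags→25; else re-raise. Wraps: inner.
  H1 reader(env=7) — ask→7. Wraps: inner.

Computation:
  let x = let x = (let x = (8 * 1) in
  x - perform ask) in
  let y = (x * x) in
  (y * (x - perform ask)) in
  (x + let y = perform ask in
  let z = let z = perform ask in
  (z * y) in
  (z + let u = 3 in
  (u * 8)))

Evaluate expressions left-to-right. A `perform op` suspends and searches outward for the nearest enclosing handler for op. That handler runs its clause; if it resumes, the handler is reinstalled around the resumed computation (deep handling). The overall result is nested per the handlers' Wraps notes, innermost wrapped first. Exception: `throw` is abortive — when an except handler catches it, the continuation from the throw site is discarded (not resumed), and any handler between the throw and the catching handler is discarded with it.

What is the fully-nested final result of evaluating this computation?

Answer: 67

Working:
ask @ H1 ⇒ 7
ask @ H1 ⇒ 7
ask @ H1 ⇒ 7
ask @ H1 ⇒ 7
H0 returns 67
H1 returns 67
= 67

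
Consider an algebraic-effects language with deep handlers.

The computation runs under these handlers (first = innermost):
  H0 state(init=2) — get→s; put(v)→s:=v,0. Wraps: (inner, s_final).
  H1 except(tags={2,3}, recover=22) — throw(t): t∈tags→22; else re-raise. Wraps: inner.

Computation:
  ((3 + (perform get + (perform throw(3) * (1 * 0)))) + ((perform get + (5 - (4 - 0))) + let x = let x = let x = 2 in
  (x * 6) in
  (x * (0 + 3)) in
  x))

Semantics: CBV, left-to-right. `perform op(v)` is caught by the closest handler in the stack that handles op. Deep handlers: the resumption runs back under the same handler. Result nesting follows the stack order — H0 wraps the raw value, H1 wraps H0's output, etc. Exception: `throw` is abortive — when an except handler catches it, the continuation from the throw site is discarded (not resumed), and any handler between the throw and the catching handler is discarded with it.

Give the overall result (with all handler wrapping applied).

Answer: 22

Evaluation trace:
get @ H0 ⇒ 2
throw(3) @ H1 caught ⇒ 22
= 22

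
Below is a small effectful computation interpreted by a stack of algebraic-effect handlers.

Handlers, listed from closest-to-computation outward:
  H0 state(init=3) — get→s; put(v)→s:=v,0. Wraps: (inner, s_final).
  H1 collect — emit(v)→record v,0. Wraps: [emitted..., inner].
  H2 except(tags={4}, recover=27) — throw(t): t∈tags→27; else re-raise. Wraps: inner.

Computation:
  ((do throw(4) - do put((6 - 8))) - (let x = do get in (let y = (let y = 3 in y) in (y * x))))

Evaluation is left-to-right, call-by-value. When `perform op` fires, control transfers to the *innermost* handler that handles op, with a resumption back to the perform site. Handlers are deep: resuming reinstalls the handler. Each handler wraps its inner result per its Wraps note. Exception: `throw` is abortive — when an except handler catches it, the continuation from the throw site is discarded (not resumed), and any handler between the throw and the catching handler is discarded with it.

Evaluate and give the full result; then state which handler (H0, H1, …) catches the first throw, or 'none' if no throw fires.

Answer: 27 ; first throw caught by: H2

Working:
throw(4) @ H2 caught ⇒ 27
= 27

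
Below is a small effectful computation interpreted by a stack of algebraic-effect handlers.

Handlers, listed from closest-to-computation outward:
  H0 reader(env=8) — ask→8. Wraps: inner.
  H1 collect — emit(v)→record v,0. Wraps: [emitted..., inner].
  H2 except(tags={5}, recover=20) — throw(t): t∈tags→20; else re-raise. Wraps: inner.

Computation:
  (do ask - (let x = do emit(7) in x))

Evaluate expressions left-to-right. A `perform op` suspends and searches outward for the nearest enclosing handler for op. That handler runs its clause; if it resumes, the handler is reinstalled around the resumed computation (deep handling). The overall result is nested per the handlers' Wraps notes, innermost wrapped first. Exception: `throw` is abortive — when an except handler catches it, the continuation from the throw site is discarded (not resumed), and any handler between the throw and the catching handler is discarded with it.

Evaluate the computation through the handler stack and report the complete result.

Answer: [7, 8]

Evaluation trace:
ask @ H0 ⇒ 8
emit(7) @ H1 ⇒ out+=7
H0 returns 8
H1 returns [7, 8]
H2 returns [7, 8]
= [7, 8]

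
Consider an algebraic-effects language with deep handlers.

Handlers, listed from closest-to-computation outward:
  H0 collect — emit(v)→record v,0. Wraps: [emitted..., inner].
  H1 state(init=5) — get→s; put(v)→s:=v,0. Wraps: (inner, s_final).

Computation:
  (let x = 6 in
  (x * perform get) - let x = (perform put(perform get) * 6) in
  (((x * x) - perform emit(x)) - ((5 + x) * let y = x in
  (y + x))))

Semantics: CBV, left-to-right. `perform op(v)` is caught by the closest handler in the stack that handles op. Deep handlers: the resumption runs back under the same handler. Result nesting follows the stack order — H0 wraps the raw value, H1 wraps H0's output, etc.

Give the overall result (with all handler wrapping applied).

Step-by-step:
get @ H1 ⇒ 5
get @ H1 ⇒ 5
put(5) @ H1 ⇒ s:=5
emit(0) @ H0 ⇒ out+=0
H0 returns [0, 30]
H1 returns ([0, 30], 5)
= ([0, 30], 5)

Answer: ([0, 30], 5)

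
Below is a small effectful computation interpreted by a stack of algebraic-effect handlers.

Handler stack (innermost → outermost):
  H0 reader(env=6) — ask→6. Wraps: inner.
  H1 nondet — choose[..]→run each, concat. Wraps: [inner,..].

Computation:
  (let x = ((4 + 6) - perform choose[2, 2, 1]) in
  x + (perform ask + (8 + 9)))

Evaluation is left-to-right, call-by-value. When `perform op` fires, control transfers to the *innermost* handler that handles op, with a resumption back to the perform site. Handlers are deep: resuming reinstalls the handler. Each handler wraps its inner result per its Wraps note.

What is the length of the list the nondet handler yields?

Answer: 3

Step-by-step:
choose[2, 2, 1] @ H1
  branch[0] choose=2:
    ask @ H0 ⇒ 6
    H0 returns 31
    H1 returns [31]
  branch[1] choose=2:
    ask @ H0 ⇒ 6
    H0 returns 31
    H1 returns [31]
  branch[2] choose=1:
    ask @ H0 ⇒ 6
    H0 returns 32
    H1 returns [32]
= [31, 31, 32]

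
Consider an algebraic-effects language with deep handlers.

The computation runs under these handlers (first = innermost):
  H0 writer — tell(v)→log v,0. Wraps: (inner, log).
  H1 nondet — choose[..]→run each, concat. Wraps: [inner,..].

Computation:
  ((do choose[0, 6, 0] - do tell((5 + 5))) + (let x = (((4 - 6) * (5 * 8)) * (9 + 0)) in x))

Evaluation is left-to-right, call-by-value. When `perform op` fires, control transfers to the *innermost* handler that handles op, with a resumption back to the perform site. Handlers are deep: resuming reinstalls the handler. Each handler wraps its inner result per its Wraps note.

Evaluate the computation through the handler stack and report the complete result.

Step-by-step:
choose[0, 6, 0] @ H1
  branch[0] choose=0:
    tell(10) @ H0 ⇒ log+=10
    H0 returns (-720, (10))
    H1 returns [(-720, (10))]
  branch[1] choose=6:
    tell(10) @ H0 ⇒ log+=10
    H0 returns (-714, (10))
    H1 returns [(-714, (10))]
  branch[2] choose=0:
    tell(10) @ H0 ⇒ log+=10
    H0 returns (-720, (10))
    H1 returns [(-720, (10))]
= [(-720, (10)), (-714, (10)), (-720, (10))]

Answer: [(-720, (10)), (-714, (10)), (-720, (10))]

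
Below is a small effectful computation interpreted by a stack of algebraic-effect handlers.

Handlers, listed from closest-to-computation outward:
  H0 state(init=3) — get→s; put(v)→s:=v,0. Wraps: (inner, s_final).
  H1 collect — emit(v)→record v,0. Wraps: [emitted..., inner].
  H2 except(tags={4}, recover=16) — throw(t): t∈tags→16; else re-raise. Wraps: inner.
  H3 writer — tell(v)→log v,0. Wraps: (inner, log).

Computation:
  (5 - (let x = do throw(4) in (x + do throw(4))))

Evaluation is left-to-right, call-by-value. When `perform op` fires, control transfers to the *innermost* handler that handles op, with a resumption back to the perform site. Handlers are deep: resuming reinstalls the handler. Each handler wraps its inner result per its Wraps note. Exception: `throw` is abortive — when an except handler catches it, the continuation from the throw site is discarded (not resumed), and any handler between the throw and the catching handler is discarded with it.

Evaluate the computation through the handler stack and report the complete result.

Evaluation trace:
throw(4) @ H2 caught ⇒ 16
H3 returns (16, ())
= (16, ())

Answer: (16, ())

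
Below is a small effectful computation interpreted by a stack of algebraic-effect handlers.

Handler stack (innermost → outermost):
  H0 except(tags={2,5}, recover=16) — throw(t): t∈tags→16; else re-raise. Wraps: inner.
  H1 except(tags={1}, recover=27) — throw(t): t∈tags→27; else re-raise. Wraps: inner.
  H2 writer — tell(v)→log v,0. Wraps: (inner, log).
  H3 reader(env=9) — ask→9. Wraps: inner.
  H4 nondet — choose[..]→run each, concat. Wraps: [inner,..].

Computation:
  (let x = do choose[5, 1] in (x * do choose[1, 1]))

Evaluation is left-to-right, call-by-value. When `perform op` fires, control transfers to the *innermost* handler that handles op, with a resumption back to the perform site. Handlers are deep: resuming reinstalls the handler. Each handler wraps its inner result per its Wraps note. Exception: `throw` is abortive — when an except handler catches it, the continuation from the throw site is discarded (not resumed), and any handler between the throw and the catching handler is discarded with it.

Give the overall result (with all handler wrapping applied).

Evaluation trace:
choose[5, 1] @ H4
  branch[0] choose=5:
    choose[1, 1] @ H4
      branch[0] choose=1:
        H0 returns 5
        H1 returns 5
        H2 returns (5, ())
        H3 returns (5, ())
        H4 returns [(5, ())]
      branch[1] choose=1:
        H0 returns 5
        H1 returns 5
        H2 returns (5, ())
        H3 returns (5, ())
        H4 returns [(5, ())]
  branch[1] choose=1:
    choose[1, 1] @ H4
      branch[0] choose=1:
        H0 returns 1
        H1 returns 1
        H2 returns (1, ())
        H3 returns (1, ())
        H4 returns [(1, ())]
      branch[1] choose=1:
        H0 returns 1
        H1 returns 1
        H2 returns (1, ())
        H3 returns (1, ())
        H4 returns [(1, ())]
= [(5, ()), (5, ()), (1, ()), (1, ())]

Answer: [(5, ()), (5, ()), (1, ()), (1, ())]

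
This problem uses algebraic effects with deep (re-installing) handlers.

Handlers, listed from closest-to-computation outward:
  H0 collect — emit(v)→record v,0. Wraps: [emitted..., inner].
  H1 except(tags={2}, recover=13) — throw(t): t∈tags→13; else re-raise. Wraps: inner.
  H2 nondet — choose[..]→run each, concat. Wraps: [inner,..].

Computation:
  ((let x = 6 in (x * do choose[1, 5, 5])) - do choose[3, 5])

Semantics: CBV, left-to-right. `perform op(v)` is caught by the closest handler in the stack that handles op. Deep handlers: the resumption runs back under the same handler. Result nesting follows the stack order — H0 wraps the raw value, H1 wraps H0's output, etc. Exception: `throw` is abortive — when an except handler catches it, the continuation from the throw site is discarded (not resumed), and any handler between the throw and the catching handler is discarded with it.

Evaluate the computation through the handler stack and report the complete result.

Step-by-step:
choose[1, 5, 5] @ H2
  branch[0] choose=1:
    choose[3, 5] @ H2
      branch[0] choose=3:
        H0 returns [3]
        H1 returns [3]
        H2 returns [[3]]
      branch[1] choose=5:
        H0 returns [1]
        H1 returns [1]
        H2 returns [[1]]
  branch[1] choose=5:
    choose[3, 5] @ H2
      branch[0] choose=3:
        H0 returns [27]
        H1 returns [27]
        H2 returns [[27]]
      branch[1] choose=5:
        H0 returns [25]
        H1 returns [25]
        H2 returns [[25]]
  branch[2] choose=5:
    choose[3, 5] @ H2
      branch[0] choose=3:
        H0 returns [27]
        H1 returns [27]
        H2 returns [[27]]
      branch[1] choose=5:
        H0 returns [25]
        H1 returns [25]
        H2 returns [[25]]
= [[3], [1], [27], [25], [27], [25]]

Answer: [[3], [1], [27], [25], [27], [25]]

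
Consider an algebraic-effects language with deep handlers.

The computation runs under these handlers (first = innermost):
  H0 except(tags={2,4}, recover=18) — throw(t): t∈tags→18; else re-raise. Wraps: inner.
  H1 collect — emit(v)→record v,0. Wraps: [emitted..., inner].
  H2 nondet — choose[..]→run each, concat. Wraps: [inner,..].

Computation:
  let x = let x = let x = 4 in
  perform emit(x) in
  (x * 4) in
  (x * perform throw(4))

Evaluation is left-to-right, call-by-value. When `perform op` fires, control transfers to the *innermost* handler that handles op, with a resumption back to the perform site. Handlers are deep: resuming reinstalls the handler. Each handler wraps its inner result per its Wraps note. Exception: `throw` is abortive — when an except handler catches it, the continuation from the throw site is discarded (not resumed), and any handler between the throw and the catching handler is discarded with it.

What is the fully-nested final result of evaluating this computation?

Answer: [[4, 18]]

Evaluation trace:
emit(4) @ H1 ⇒ out+=4
throw(4) @ H0 caught ⇒ 18
H1 returns [4, 18]
H2 returns [[4, 18]]
= [[4, 18]]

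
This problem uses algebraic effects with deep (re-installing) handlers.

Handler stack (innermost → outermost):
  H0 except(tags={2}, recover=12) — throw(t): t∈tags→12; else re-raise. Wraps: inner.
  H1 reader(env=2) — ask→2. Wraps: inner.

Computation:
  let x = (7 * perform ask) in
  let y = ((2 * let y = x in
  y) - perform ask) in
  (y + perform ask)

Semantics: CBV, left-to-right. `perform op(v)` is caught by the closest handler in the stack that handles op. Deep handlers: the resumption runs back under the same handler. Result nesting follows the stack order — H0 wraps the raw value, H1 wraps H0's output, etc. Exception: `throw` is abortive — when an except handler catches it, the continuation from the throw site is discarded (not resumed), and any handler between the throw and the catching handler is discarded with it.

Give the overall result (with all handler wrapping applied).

Step-by-step:
ask @ H1 ⇒ 2
ask @ H1 ⇒ 2
ask @ H1 ⇒ 2
H0 returns 28
H1 returns 28
= 28

Answer: 28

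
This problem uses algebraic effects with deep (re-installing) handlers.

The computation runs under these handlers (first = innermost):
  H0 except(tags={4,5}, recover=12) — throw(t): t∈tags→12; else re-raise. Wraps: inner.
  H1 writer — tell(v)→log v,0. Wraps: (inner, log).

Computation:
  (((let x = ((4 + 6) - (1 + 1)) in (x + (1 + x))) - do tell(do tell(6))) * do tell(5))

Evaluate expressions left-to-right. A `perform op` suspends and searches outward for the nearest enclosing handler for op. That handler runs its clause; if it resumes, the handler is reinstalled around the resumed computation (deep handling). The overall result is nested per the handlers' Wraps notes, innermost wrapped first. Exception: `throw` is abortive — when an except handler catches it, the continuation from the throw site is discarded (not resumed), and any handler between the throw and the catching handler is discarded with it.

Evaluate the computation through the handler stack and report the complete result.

Step-by-step:
tell(6) @ H1 ⇒ log+=6
tell(0) @ H1 ⇒ log+=0
tell(5) @ H1 ⇒ log+=5
H0 returns 0
H1 returns (0, (6, 0, 5))
= (0, (6, 0, 5))

Answer: (0, (6, 0, 5))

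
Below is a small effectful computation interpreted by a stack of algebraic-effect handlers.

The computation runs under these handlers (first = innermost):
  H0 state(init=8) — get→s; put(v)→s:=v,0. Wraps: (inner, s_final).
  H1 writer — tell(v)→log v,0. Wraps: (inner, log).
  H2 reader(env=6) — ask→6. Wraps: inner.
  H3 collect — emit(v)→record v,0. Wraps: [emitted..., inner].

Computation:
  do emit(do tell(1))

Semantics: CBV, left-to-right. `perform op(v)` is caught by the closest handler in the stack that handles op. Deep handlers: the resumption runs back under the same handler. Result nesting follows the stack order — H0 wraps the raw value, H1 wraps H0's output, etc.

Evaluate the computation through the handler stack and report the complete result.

Answer: [0, ((0, 8), (1))]

Step-by-step:
tell(1) @ H1 ⇒ log+=1
emit(0) @ H3 ⇒ out+=0
H0 returns (0, 8)
H1 returns ((0, 8), (1))
H2 returns ((0, 8), (1))
H3 returns [0, ((0, 8), (1))]
= [0, ((0, 8), (1))]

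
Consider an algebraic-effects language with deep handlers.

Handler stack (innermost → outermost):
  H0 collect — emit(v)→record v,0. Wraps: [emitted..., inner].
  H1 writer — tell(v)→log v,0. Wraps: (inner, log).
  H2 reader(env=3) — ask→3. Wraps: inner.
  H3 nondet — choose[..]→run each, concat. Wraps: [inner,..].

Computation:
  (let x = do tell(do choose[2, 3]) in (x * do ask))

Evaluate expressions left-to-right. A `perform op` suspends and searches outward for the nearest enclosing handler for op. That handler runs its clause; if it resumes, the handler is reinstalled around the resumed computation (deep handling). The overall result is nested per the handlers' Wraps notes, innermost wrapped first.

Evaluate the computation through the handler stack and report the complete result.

Answer: [([0], (2)), ([0], (3))]

Step-by-step:
choose[2, 3] @ H3
  branch[0] choose=2:
    tell(2) @ H1 ⇒ log+=2
    ask @ H2 ⇒ 3
    H0 returns [0]
    H1 returns ([0], (2))
    H2 returns ([0], (2))
    H3 returns [([0], (2))]
  branch[1] choose=3:
    tell(3) @ H1 ⇒ log+=3
    ask @ H2 ⇒ 3
    H0 returns [0]
    H1 returns ([0], (3))
    H2 returns ([0], (3))
    H3 returns [([0], (3))]
= [([0], (2)), ([0], (3))]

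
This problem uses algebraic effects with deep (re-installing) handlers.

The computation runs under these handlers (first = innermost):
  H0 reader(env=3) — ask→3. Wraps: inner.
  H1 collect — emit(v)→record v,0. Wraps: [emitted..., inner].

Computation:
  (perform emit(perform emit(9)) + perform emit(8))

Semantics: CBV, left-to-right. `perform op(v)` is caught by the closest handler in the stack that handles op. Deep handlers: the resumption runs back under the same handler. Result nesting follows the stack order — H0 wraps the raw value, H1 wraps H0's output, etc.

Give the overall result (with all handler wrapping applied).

Answer: [9, 0, 8, 0]

Working:
emit(9) @ H1 ⇒ out+=9
emit(0) @ H1 ⇒ out+=0
emit(8) @ H1 ⇒ out+=8
H0 returns 0
H1 returns [9, 0, 8, 0]
= [9, 0, 8, 0]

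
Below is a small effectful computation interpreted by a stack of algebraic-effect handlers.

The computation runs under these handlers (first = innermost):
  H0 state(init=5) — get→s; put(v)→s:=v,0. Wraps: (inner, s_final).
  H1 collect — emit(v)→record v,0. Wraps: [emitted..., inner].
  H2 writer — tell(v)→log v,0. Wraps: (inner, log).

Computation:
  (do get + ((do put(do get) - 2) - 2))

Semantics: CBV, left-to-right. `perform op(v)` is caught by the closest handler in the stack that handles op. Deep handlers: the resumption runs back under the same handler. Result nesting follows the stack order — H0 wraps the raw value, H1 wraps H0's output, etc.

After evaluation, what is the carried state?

Evaluation trace:
get @ H0 ⇒ 5
get @ H0 ⇒ 5
put(5) @ H0 ⇒ s:=5
H0 returns (1, 5)
H1 returns [(1, 5)]
H2 returns ([(1, 5)], ())
= ([(1, 5)], ())

Answer: 5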